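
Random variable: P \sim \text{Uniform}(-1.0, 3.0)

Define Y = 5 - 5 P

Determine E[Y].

For Y = -5P + 5:
E[Y] = -5 * E[P] + 5
E[P] = (-1 + 3)/2 = 1
E[Y] = -5 * 1 + 5 = 0

0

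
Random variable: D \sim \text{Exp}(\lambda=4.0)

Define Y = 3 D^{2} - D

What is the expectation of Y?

E[Y] = 3*E[D²] - 1*E[D]
E[D] = 0.25
E[D²] = Var(D) + (E[D])² = 0.0625 + 0.0625 = 0.125
E[Y] = 3*0.125 - 1*0.25 = 0.125

0.125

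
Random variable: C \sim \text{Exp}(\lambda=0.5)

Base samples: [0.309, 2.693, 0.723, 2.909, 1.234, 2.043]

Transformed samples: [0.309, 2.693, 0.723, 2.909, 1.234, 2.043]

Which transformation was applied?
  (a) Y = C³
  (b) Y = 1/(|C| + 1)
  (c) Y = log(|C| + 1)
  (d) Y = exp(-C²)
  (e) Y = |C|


Checking option (e) Y = |C|:
  C = 0.309 -> Y = 0.309 ✓
  C = 2.693 -> Y = 2.693 ✓
  C = 0.723 -> Y = 0.723 ✓
All samples match this transformation.

(e) |C|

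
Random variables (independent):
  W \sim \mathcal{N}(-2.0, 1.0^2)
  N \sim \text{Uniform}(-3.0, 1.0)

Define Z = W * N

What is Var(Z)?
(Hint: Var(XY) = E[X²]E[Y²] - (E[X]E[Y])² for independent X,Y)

Var(XY) = E[X²]E[Y²] - (E[X]E[Y])²
E[W] = -2, Var(W) = 1
E[N] = -1, Var(N) = 1.3333333
E[W²] = 1 + (-2)² = 5
E[N²] = 1.3333333 + (-1)² = 2.3333333
Var(Z) = 5*2.3333333 - (-2*(-1))²
= 11.666667 - 4 = 7.6666667

7.6666667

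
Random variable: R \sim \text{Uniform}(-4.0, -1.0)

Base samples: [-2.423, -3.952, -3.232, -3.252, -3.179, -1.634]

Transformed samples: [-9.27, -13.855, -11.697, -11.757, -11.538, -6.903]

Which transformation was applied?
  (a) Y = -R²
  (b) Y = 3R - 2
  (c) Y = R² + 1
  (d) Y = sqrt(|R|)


Checking option (b) Y = 3R - 2:
  R = -2.423 -> Y = -9.27 ✓
  R = -3.952 -> Y = -13.855 ✓
  R = -3.232 -> Y = -11.697 ✓
All samples match this transformation.

(b) 3R - 2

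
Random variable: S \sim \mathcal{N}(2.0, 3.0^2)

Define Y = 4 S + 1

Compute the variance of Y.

For Y = aS + b: Var(Y) = a² * Var(S)
Var(S) = 3.0^2 = 9
Var(Y) = 4² * 9 = 16 * 9 = 144

144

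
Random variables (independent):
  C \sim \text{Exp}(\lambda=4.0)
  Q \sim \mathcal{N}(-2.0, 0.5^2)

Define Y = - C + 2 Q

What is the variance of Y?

For independent RVs: Var(aX + bY) = a²Var(X) + b²Var(Y)
Var(C) = 0.0625
Var(Q) = 0.25
Var(Y) = (-1)²*0.0625 + 2²*0.25
= 1*0.0625 + 4*0.25 = 1.0625

1.0625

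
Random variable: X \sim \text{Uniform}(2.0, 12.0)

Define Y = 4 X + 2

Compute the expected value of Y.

For Y = 4X + 2:
E[Y] = 4 * E[X] + 2
E[X] = (2 + 12)/2 = 7
E[Y] = 4 * 7 + 2 = 30

30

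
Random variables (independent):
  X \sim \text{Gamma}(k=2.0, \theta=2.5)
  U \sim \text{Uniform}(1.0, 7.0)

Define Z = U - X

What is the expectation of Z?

E[Z] = -1*E[X] + 1*E[U]
E[X] = 5
E[U] = 4
E[Z] = -1*5 + 1*4 = -1

-1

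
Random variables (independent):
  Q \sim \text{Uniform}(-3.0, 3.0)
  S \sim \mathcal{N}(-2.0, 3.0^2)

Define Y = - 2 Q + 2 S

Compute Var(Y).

For independent RVs: Var(aX + bY) = a²Var(X) + b²Var(Y)
Var(Q) = 3
Var(S) = 9
Var(Y) = (-2)²*3 + 2²*9
= 4*3 + 4*9 = 48

48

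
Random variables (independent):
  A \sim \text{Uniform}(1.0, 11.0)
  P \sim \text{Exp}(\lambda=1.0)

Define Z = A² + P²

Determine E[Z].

E[Z] = E[A²] + E[P²]
E[A²] = Var(A) + E[A]² = 8.3333333 + 36 = 44.333333
E[P²] = Var(P) + E[P]² = 1 + 1 = 2
E[Z] = 44.333333 + 2 = 46.333333

46.333333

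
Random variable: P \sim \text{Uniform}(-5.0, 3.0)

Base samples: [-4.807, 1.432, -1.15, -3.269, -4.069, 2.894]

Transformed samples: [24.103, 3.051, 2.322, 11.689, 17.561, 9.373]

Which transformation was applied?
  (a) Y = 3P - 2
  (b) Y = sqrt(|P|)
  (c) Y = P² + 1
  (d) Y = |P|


Checking option (c) Y = P² + 1:
  P = -4.807 -> Y = 24.103 ✓
  P = 1.432 -> Y = 3.051 ✓
  P = -1.15 -> Y = 2.322 ✓
All samples match this transformation.

(c) P² + 1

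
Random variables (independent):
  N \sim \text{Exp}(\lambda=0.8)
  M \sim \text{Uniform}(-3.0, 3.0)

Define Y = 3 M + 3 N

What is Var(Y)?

For independent RVs: Var(aX + bY) = a²Var(X) + b²Var(Y)
Var(N) = 1.5625
Var(M) = 3
Var(Y) = 3²*1.5625 + 3²*3
= 9*1.5625 + 9*3 = 41.0625

41.0625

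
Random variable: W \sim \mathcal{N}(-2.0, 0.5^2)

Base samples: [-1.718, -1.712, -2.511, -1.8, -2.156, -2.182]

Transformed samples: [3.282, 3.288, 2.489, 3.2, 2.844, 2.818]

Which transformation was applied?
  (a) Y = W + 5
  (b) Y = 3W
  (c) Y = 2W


Checking option (a) Y = W + 5:
  W = -1.718 -> Y = 3.282 ✓
  W = -1.712 -> Y = 3.288 ✓
  W = -2.511 -> Y = 2.489 ✓
All samples match this transformation.

(a) W + 5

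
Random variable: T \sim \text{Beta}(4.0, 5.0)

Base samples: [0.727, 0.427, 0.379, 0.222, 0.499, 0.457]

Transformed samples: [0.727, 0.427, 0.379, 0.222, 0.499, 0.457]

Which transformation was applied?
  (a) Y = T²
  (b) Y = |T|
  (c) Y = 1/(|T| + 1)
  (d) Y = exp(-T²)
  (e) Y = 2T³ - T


Checking option (b) Y = |T|:
  T = 0.727 -> Y = 0.727 ✓
  T = 0.427 -> Y = 0.427 ✓
  T = 0.379 -> Y = 0.379 ✓
All samples match this transformation.

(b) |T|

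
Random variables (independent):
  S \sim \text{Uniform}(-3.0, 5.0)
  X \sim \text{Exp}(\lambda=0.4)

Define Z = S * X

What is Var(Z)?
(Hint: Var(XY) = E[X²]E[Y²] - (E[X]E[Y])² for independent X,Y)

Var(XY) = E[X²]E[Y²] - (E[X]E[Y])²
E[S] = 1, Var(S) = 5.3333333
E[X] = 2.5, Var(X) = 6.25
E[S²] = 5.3333333 + 1² = 6.3333333
E[X²] = 6.25 + 2.5² = 12.5
Var(Z) = 6.3333333*12.5 - (1*2.5)²
= 79.166667 - 6.25 = 72.916667

72.916667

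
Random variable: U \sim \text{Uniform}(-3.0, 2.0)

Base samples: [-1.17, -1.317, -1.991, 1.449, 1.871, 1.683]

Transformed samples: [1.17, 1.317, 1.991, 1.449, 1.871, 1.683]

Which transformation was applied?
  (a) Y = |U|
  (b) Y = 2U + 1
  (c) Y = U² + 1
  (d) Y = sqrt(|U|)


Checking option (a) Y = |U|:
  U = -1.17 -> Y = 1.17 ✓
  U = -1.317 -> Y = 1.317 ✓
  U = -1.991 -> Y = 1.991 ✓
All samples match this transformation.

(a) |U|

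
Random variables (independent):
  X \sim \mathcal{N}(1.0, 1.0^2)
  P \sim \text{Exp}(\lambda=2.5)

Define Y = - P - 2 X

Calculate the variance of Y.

For independent RVs: Var(aX + bY) = a²Var(X) + b²Var(Y)
Var(X) = 1
Var(P) = 0.16
Var(Y) = (-2)²*1 + (-1)²*0.16
= 4*1 + 1*0.16 = 4.16

4.16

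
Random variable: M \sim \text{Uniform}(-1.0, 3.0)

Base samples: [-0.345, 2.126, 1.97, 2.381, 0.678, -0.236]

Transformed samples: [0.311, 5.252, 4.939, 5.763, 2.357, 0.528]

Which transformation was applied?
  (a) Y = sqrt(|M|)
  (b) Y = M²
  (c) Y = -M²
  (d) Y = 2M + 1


Checking option (d) Y = 2M + 1:
  M = -0.345 -> Y = 0.311 ✓
  M = 2.126 -> Y = 5.252 ✓
  M = 1.97 -> Y = 4.939 ✓
All samples match this transformation.

(d) 2M + 1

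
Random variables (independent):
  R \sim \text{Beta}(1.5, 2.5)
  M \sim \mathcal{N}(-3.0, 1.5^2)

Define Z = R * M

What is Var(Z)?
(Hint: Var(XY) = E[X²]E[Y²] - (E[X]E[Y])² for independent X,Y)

Var(XY) = E[X²]E[Y²] - (E[X]E[Y])²
E[R] = 0.375, Var(R) = 0.046875
E[M] = -3, Var(M) = 2.25
E[R²] = 0.046875 + 0.375² = 0.1875
E[M²] = 2.25 + (-3)² = 11.25
Var(Z) = 0.1875*11.25 - (0.375*(-3))²
= 2.109375 - 1.265625 = 0.84375

0.84375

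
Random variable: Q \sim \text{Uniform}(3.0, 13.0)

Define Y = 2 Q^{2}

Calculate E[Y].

E[Y] = 2*E[Q²]
E[Q] = 8
E[Q²] = Var(Q) + (E[Q])² = 8.3333333 + 64 = 72.333333
E[Y] = 2*72.333333 = 144.66667

144.66667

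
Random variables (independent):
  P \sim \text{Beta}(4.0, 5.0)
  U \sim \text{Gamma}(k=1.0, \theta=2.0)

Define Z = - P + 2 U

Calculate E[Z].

E[Z] = -1*E[P] + 2*E[U]
E[P] = 0.44444444
E[U] = 2
E[Z] = -1*0.44444444 + 2*2 = 3.5555556

3.5555556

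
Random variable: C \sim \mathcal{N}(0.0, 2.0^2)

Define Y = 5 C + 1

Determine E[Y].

For Y = 5C + 1:
E[Y] = 5 * E[C] + 1
E[C] = 0.0 = 0
E[Y] = 5 * 0 + 1 = 1

1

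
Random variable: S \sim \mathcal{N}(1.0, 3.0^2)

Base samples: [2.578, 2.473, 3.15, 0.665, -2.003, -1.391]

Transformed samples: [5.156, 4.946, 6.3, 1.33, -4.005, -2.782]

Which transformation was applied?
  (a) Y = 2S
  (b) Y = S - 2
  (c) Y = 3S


Checking option (a) Y = 2S:
  S = 2.578 -> Y = 5.156 ✓
  S = 2.473 -> Y = 4.946 ✓
  S = 3.15 -> Y = 6.3 ✓
All samples match this transformation.

(a) 2S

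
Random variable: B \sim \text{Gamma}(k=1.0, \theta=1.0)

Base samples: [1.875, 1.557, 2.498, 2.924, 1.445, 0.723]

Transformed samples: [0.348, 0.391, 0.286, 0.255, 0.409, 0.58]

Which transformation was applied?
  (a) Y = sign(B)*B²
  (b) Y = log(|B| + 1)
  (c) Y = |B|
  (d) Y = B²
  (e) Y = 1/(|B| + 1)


Checking option (e) Y = 1/(|B| + 1):
  B = 1.875 -> Y = 0.348 ✓
  B = 1.557 -> Y = 0.391 ✓
  B = 2.498 -> Y = 0.286 ✓
All samples match this transformation.

(e) 1/(|B| + 1)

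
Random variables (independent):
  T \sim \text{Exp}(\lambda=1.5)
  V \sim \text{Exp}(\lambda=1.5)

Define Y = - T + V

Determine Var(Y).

For independent RVs: Var(aX + bY) = a²Var(X) + b²Var(Y)
Var(T) = 0.44444444
Var(V) = 0.44444444
Var(Y) = (-1)²*0.44444444 + 1²*0.44444444
= 1*0.44444444 + 1*0.44444444 = 0.88888889

0.88888889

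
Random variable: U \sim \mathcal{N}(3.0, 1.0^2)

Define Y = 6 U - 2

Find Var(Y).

For Y = aU + b: Var(Y) = a² * Var(U)
Var(U) = 1.0^2 = 1
Var(Y) = 6² * 1 = 36 * 1 = 36

36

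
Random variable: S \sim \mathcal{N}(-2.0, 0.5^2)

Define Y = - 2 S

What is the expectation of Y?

For Y = -2S:
E[Y] = -2 * E[S]
E[S] = -2.0 = -2
E[Y] = -2 * (-2) = 4

4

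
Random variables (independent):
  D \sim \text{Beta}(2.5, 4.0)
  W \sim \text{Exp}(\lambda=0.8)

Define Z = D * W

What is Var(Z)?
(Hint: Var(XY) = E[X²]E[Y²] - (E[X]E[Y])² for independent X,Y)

Var(XY) = E[X²]E[Y²] - (E[X]E[Y])²
E[D] = 0.38461538, Var(D) = 0.031558185
E[W] = 1.25, Var(W) = 1.5625
E[D²] = 0.031558185 + 0.38461538² = 0.17948718
E[W²] = 1.5625 + 1.25² = 3.125
Var(Z) = 0.17948718*3.125 - (0.38461538*1.25)²
= 0.56089744 - 0.23113905 = 0.32975838

0.32975838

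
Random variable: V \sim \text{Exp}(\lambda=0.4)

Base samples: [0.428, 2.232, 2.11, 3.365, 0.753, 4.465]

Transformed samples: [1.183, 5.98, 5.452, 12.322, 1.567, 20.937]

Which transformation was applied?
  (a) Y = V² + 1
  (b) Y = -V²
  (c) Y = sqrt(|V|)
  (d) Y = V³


Checking option (a) Y = V² + 1:
  V = 0.428 -> Y = 1.183 ✓
  V = 2.232 -> Y = 5.98 ✓
  V = 2.11 -> Y = 5.452 ✓
All samples match this transformation.

(a) V² + 1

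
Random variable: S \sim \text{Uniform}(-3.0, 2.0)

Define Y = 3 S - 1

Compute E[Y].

For Y = 3S - 1:
E[Y] = 3 * E[S] - 1
E[S] = (-3 + 2)/2 = -0.5
E[Y] = 3 * (-0.5) - 1 = -2.5

-2.5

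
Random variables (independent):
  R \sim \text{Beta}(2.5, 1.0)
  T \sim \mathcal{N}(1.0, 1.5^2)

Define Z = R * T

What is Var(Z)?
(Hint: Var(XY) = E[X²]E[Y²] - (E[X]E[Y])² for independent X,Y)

Var(XY) = E[X²]E[Y²] - (E[X]E[Y])²
E[R] = 0.71428571, Var(R) = 0.045351474
E[T] = 1, Var(T) = 2.25
E[R²] = 0.045351474 + 0.71428571² = 0.55555556
E[T²] = 2.25 + 1² = 3.25
Var(Z) = 0.55555556*3.25 - (0.71428571*1)²
= 1.8055556 - 0.51020408 = 1.2953515

1.2953515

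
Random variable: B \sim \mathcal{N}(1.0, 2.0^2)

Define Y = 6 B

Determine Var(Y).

For Y = aB + b: Var(Y) = a² * Var(B)
Var(B) = 2.0^2 = 4
Var(Y) = 6² * 4 = 36 * 4 = 144

144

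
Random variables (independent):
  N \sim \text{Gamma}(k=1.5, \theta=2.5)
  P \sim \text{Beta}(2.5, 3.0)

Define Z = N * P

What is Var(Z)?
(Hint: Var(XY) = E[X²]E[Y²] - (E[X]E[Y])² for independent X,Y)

Var(XY) = E[X²]E[Y²] - (E[X]E[Y])²
E[N] = 3.75, Var(N) = 9.375
E[P] = 0.45454545, Var(P) = 0.038143675
E[N²] = 9.375 + 3.75² = 23.4375
E[P²] = 0.038143675 + 0.45454545² = 0.24475524
Var(Z) = 23.4375*0.24475524 - (3.75*0.45454545)²
= 5.736451 - 2.9054752 = 2.8309758

2.8309758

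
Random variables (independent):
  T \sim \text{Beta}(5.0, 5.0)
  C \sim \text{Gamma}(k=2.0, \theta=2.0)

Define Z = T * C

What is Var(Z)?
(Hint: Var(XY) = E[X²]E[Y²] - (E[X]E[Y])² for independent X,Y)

Var(XY) = E[X²]E[Y²] - (E[X]E[Y])²
E[T] = 0.5, Var(T) = 0.022727273
E[C] = 4, Var(C) = 8
E[T²] = 0.022727273 + 0.5² = 0.27272727
E[C²] = 8 + 4² = 24
Var(Z) = 0.27272727*24 - (0.5*4)²
= 6.5454545 - 4 = 2.5454545

2.5454545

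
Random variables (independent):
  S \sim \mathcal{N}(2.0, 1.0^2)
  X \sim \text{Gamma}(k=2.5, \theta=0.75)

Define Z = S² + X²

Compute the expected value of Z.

E[Z] = E[S²] + E[X²]
E[S²] = Var(S) + E[S]² = 1 + 4 = 5
E[X²] = Var(X) + E[X]² = 1.40625 + 3.515625 = 4.921875
E[Z] = 5 + 4.921875 = 9.921875

9.921875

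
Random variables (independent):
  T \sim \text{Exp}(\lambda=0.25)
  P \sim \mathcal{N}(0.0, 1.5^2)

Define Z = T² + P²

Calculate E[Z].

E[Z] = E[T²] + E[P²]
E[T²] = Var(T) + E[T]² = 16 + 16 = 32
E[P²] = Var(P) + E[P]² = 2.25 + 0 = 2.25
E[Z] = 32 + 2.25 = 34.25

34.25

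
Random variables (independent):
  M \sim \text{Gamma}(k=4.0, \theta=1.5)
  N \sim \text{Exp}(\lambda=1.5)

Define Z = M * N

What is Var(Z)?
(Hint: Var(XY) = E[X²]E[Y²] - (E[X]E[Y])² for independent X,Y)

Var(XY) = E[X²]E[Y²] - (E[X]E[Y])²
E[M] = 6, Var(M) = 9
E[N] = 0.66666667, Var(N) = 0.44444444
E[M²] = 9 + 6² = 45
E[N²] = 0.44444444 + 0.66666667² = 0.88888889
Var(Z) = 45*0.88888889 - (6*0.66666667)²
= 40 - 16 = 24

24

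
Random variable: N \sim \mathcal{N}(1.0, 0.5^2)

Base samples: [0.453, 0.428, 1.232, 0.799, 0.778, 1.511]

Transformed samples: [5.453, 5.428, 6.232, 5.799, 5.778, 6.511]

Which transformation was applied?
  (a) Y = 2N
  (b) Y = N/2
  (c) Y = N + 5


Checking option (c) Y = N + 5:
  N = 0.453 -> Y = 5.453 ✓
  N = 0.428 -> Y = 5.428 ✓
  N = 1.232 -> Y = 6.232 ✓
All samples match this transformation.

(c) N + 5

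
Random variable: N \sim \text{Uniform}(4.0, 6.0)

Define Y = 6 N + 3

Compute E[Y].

For Y = 6N + 3:
E[Y] = 6 * E[N] + 3
E[N] = (4 + 6)/2 = 5
E[Y] = 6 * 5 + 3 = 33

33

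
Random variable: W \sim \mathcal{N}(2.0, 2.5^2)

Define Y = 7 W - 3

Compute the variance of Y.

For Y = aW + b: Var(Y) = a² * Var(W)
Var(W) = 2.5^2 = 6.25
Var(Y) = 7² * 6.25 = 49 * 6.25 = 306.25

306.25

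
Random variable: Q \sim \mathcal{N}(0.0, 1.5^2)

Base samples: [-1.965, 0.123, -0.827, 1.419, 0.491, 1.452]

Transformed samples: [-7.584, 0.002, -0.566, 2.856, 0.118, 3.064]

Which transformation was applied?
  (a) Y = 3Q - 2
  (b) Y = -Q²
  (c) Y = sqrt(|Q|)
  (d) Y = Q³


Checking option (d) Y = Q³:
  Q = -1.965 -> Y = -7.584 ✓
  Q = 0.123 -> Y = 0.002 ✓
  Q = -0.827 -> Y = -0.566 ✓
All samples match this transformation.

(d) Q³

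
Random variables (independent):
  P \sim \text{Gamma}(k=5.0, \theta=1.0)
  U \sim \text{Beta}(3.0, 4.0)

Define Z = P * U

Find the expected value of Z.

For independent RVs: E[XY] = E[X]*E[Y]
E[P] = 5
E[U] = 0.42857143
E[Z] = 5 * 0.42857143 = 2.1428571

2.1428571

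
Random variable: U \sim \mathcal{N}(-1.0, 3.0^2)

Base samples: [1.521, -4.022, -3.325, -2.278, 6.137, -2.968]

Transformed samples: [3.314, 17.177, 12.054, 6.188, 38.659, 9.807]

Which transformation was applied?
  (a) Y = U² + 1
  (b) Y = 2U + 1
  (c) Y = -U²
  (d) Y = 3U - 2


Checking option (a) Y = U² + 1:
  U = 1.521 -> Y = 3.314 ✓
  U = -4.022 -> Y = 17.177 ✓
  U = -3.325 -> Y = 12.054 ✓
All samples match this transformation.

(a) U² + 1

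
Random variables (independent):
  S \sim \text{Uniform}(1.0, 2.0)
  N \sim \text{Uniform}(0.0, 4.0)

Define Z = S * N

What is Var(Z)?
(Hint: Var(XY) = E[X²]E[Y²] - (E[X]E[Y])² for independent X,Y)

Var(XY) = E[X²]E[Y²] - (E[X]E[Y])²
E[S] = 1.5, Var(S) = 0.083333333
E[N] = 2, Var(N) = 1.3333333
E[S²] = 0.083333333 + 1.5² = 2.3333333
E[N²] = 1.3333333 + 2² = 5.3333333
Var(Z) = 2.3333333*5.3333333 - (1.5*2)²
= 12.444444 - 9 = 3.4444444

3.4444444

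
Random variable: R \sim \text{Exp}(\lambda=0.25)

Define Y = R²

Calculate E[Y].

Using E[X²] = Var(X) + (E[X])²:
E[R] = 4
Var(R) = 1/0.25^2 = 16
E[R²] = 16 + 4² = 16 + 16 = 32

32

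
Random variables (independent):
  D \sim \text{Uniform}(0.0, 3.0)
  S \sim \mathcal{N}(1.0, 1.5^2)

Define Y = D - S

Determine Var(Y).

For independent RVs: Var(aX + bY) = a²Var(X) + b²Var(Y)
Var(D) = 0.75
Var(S) = 2.25
Var(Y) = 1²*0.75 + (-1)²*2.25
= 1*0.75 + 1*2.25 = 3

3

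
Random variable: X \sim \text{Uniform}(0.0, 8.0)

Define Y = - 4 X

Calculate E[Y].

For Y = -4X:
E[Y] = -4 * E[X]
E[X] = (0 + 8)/2 = 4
E[Y] = -4 * 4 = -16

-16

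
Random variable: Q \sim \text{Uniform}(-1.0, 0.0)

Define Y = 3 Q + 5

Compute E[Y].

For Y = 3Q + 5:
E[Y] = 3 * E[Q] + 5
E[Q] = (-1 + 0)/2 = -0.5
E[Y] = 3 * (-0.5) + 5 = 3.5

3.5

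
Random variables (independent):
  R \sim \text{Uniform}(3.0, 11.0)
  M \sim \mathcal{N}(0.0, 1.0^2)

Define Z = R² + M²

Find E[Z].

E[Z] = E[R²] + E[M²]
E[R²] = Var(R) + E[R]² = 5.3333333 + 49 = 54.333333
E[M²] = Var(M) + E[M]² = 1 + 0 = 1
E[Z] = 54.333333 + 1 = 55.333333

55.333333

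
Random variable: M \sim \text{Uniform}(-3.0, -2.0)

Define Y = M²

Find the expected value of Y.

Using E[X²] = Var(X) + (E[X])²:
E[M] = -2.5
Var(M) = (-2 + 3)^2/12 = 0.083333333
E[M²] = 0.083333333 + (-2.5)² = 0.083333333 + 6.25 = 6.3333333

6.3333333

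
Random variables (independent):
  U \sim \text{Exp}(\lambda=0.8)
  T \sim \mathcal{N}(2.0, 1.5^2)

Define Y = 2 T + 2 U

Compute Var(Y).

For independent RVs: Var(aX + bY) = a²Var(X) + b²Var(Y)
Var(U) = 1.5625
Var(T) = 2.25
Var(Y) = 2²*1.5625 + 2²*2.25
= 4*1.5625 + 4*2.25 = 15.25

15.25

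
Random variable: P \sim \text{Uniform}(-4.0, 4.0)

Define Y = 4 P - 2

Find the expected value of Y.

For Y = 4P - 2:
E[Y] = 4 * E[P] - 2
E[P] = (-4 + 4)/2 = 0
E[Y] = 4 * 0 - 2 = -2

-2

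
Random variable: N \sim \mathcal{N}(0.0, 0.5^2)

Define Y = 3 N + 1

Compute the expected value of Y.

For Y = 3N + 1:
E[Y] = 3 * E[N] + 1
E[N] = 0.0 = 0
E[Y] = 3 * 0 + 1 = 1

1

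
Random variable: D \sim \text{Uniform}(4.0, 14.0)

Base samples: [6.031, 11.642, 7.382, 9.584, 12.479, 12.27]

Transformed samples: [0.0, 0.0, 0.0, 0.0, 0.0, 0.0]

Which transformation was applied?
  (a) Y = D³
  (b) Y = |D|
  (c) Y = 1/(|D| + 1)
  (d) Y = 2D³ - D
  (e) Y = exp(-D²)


Checking option (e) Y = exp(-D²):
  D = 6.031 -> Y = 0.0 ✓
  D = 11.642 -> Y = 0.0 ✓
  D = 7.382 -> Y = 0.0 ✓
All samples match this transformation.

(e) exp(-D²)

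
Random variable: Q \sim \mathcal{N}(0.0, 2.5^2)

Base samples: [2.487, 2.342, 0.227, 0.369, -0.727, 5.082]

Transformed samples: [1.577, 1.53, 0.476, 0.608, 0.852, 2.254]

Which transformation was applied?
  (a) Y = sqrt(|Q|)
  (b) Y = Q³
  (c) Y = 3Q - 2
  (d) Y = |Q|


Checking option (a) Y = sqrt(|Q|):
  Q = 2.487 -> Y = 1.577 ✓
  Q = 2.342 -> Y = 1.53 ✓
  Q = 0.227 -> Y = 0.476 ✓
All samples match this transformation.

(a) sqrt(|Q|)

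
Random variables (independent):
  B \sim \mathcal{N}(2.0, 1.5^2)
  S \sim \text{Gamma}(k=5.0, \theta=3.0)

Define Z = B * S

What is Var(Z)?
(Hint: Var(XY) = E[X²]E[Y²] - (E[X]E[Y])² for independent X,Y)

Var(XY) = E[X²]E[Y²] - (E[X]E[Y])²
E[B] = 2, Var(B) = 2.25
E[S] = 15, Var(S) = 45
E[B²] = 2.25 + 2² = 6.25
E[S²] = 45 + 15² = 270
Var(Z) = 6.25*270 - (2*15)²
= 1687.5 - 900 = 787.5

787.5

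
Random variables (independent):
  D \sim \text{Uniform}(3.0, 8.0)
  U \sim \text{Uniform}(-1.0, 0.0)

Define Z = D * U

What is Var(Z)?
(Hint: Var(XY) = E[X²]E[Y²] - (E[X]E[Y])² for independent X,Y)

Var(XY) = E[X²]E[Y²] - (E[X]E[Y])²
E[D] = 5.5, Var(D) = 2.0833333
E[U] = -0.5, Var(U) = 0.083333333
E[D²] = 2.0833333 + 5.5² = 32.333333
E[U²] = 0.083333333 + (-0.5)² = 0.33333333
Var(Z) = 32.333333*0.33333333 - (5.5*(-0.5))²
= 10.777778 - 7.5625 = 3.2152778

3.2152778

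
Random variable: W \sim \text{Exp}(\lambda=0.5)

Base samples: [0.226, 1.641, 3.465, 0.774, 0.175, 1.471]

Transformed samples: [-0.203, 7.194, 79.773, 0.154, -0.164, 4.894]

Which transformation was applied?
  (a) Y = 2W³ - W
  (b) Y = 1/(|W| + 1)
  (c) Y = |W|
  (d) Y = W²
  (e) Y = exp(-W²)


Checking option (a) Y = 2W³ - W:
  W = 0.226 -> Y = -0.203 ✓
  W = 1.641 -> Y = 7.194 ✓
  W = 3.465 -> Y = 79.773 ✓
All samples match this transformation.

(a) 2W³ - W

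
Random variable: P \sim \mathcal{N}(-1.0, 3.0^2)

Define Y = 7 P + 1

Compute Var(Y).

For Y = aP + b: Var(Y) = a² * Var(P)
Var(P) = 3.0^2 = 9
Var(Y) = 7² * 9 = 49 * 9 = 441

441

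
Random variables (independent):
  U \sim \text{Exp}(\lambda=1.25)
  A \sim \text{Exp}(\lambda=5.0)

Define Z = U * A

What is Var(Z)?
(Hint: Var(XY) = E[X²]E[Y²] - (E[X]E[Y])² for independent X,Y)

Var(XY) = E[X²]E[Y²] - (E[X]E[Y])²
E[U] = 0.8, Var(U) = 0.64
E[A] = 0.2, Var(A) = 0.04
E[U²] = 0.64 + 0.8² = 1.28
E[A²] = 0.04 + 0.2² = 0.08
Var(Z) = 1.28*0.08 - (0.8*0.2)²
= 0.1024 - 0.0256 = 0.0768

0.0768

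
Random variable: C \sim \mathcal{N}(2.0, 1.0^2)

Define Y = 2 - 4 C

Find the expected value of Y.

For Y = -4C + 2:
E[Y] = -4 * E[C] + 2
E[C] = 2.0 = 2
E[Y] = -4 * 2 + 2 = -6

-6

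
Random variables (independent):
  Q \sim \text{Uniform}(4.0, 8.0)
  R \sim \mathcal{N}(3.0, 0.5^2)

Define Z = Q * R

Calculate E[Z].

For independent RVs: E[XY] = E[X]*E[Y]
E[Q] = 6
E[R] = 3
E[Z] = 6 * 3 = 18

18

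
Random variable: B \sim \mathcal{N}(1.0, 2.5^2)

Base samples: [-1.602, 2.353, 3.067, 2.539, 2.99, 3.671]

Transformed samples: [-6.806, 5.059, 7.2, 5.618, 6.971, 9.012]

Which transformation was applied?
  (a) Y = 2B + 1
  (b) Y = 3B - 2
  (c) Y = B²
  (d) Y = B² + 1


Checking option (b) Y = 3B - 2:
  B = -1.602 -> Y = -6.806 ✓
  B = 2.353 -> Y = 5.059 ✓
  B = 3.067 -> Y = 7.2 ✓
All samples match this transformation.

(b) 3B - 2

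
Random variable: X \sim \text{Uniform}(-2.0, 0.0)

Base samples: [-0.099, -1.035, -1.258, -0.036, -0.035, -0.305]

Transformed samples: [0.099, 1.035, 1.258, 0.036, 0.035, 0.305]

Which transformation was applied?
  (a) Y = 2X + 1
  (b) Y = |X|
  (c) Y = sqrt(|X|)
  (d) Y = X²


Checking option (b) Y = |X|:
  X = -0.099 -> Y = 0.099 ✓
  X = -1.035 -> Y = 1.035 ✓
  X = -1.258 -> Y = 1.258 ✓
All samples match this transformation.

(b) |X|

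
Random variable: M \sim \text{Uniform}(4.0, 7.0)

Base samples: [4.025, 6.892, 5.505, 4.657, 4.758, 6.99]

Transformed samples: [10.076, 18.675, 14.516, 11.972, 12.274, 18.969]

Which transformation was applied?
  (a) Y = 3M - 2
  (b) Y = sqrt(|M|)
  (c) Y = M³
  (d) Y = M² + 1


Checking option (a) Y = 3M - 2:
  M = 4.025 -> Y = 10.076 ✓
  M = 6.892 -> Y = 18.675 ✓
  M = 5.505 -> Y = 14.516 ✓
All samples match this transformation.

(a) 3M - 2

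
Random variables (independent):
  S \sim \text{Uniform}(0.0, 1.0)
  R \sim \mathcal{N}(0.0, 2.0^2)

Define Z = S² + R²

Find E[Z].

E[Z] = E[S²] + E[R²]
E[S²] = Var(S) + E[S]² = 0.083333333 + 0.25 = 0.33333333
E[R²] = Var(R) + E[R]² = 4 + 0 = 4
E[Z] = 0.33333333 + 4 = 4.3333333

4.3333333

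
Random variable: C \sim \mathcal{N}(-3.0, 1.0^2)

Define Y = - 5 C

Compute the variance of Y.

For Y = aC + b: Var(Y) = a² * Var(C)
Var(C) = 1.0^2 = 1
Var(Y) = (-5)² * 1 = 25 * 1 = 25

25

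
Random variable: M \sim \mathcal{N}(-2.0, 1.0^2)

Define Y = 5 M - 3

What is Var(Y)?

For Y = aM + b: Var(Y) = a² * Var(M)
Var(M) = 1.0^2 = 1
Var(Y) = 5² * 1 = 25 * 1 = 25

25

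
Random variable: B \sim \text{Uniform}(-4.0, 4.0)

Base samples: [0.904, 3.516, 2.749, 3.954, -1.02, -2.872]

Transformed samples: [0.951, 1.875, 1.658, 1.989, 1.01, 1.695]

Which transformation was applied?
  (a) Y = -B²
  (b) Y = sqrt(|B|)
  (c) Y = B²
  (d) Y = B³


Checking option (b) Y = sqrt(|B|):
  B = 0.904 -> Y = 0.951 ✓
  B = 3.516 -> Y = 1.875 ✓
  B = 2.749 -> Y = 1.658 ✓
All samples match this transformation.

(b) sqrt(|B|)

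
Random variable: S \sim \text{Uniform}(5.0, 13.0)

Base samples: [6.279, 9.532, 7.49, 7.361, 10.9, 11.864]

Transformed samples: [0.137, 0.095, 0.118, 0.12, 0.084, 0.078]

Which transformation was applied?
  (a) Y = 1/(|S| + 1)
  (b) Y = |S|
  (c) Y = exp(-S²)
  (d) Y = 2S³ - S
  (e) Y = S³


Checking option (a) Y = 1/(|S| + 1):
  S = 6.279 -> Y = 0.137 ✓
  S = 9.532 -> Y = 0.095 ✓
  S = 7.49 -> Y = 0.118 ✓
All samples match this transformation.

(a) 1/(|S| + 1)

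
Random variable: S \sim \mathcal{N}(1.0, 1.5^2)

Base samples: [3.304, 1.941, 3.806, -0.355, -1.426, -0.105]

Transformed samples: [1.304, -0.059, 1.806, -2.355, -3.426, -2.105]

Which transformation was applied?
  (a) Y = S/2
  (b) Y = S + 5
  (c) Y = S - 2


Checking option (c) Y = S - 2:
  S = 3.304 -> Y = 1.304 ✓
  S = 1.941 -> Y = -0.059 ✓
  S = 3.806 -> Y = 1.806 ✓
All samples match this transformation.

(c) S - 2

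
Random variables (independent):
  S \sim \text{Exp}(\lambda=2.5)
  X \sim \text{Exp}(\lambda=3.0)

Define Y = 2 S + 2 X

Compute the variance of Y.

For independent RVs: Var(aX + bY) = a²Var(X) + b²Var(Y)
Var(S) = 0.16
Var(X) = 0.11111111
Var(Y) = 2²*0.16 + 2²*0.11111111
= 4*0.16 + 4*0.11111111 = 1.0844444

1.0844444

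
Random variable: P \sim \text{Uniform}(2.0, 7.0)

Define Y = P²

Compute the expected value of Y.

Using E[X²] = Var(X) + (E[X])²:
E[P] = 4.5
Var(P) = (7 - 2)^2/12 = 2.0833333
E[P²] = 2.0833333 + 4.5² = 2.0833333 + 20.25 = 22.333333

22.333333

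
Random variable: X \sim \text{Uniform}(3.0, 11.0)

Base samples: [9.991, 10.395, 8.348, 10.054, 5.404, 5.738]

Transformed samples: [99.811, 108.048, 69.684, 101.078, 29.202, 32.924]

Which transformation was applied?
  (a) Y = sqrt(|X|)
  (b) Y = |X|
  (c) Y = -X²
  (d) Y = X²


Checking option (d) Y = X²:
  X = 9.991 -> Y = 99.811 ✓
  X = 10.395 -> Y = 108.048 ✓
  X = 8.348 -> Y = 69.684 ✓
All samples match this transformation.

(d) X²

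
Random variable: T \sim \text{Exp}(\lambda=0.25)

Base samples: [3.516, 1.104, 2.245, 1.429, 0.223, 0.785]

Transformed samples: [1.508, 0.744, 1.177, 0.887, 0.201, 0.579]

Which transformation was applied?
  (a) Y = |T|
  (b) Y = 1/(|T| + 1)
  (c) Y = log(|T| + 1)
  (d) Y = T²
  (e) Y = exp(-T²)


Checking option (c) Y = log(|T| + 1):
  T = 3.516 -> Y = 1.508 ✓
  T = 1.104 -> Y = 0.744 ✓
  T = 2.245 -> Y = 1.177 ✓
All samples match this transformation.

(c) log(|T| + 1)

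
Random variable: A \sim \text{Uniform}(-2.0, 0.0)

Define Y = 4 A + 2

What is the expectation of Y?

For Y = 4A + 2:
E[Y] = 4 * E[A] + 2
E[A] = (-2 + 0)/2 = -1
E[Y] = 4 * (-1) + 2 = -2

-2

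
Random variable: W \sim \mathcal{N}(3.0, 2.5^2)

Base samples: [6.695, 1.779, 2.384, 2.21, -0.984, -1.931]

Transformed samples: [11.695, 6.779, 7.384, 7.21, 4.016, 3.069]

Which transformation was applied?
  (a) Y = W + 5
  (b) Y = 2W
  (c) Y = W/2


Checking option (a) Y = W + 5:
  W = 6.695 -> Y = 11.695 ✓
  W = 1.779 -> Y = 6.779 ✓
  W = 2.384 -> Y = 7.384 ✓
All samples match this transformation.

(a) W + 5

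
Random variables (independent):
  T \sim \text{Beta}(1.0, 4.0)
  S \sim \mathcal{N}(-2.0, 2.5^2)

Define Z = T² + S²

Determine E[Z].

E[Z] = E[T²] + E[S²]
E[T²] = Var(T) + E[T]² = 0.026666667 + 0.04 = 0.066666667
E[S²] = Var(S) + E[S]² = 6.25 + 4 = 10.25
E[Z] = 0.066666667 + 10.25 = 10.316667

10.316667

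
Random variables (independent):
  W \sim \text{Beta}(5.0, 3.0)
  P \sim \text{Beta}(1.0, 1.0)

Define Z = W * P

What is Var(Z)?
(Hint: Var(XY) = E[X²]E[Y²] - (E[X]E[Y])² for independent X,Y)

Var(XY) = E[X²]E[Y²] - (E[X]E[Y])²
E[W] = 0.625, Var(W) = 0.026041667
E[P] = 0.5, Var(P) = 0.083333333
E[W²] = 0.026041667 + 0.625² = 0.41666667
E[P²] = 0.083333333 + 0.5² = 0.33333333
Var(Z) = 0.41666667*0.33333333 - (0.625*0.5)²
= 0.13888889 - 0.09765625 = 0.041232639

0.041232639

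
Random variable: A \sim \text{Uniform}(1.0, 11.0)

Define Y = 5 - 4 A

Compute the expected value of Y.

For Y = -4A + 5:
E[Y] = -4 * E[A] + 5
E[A] = (1 + 11)/2 = 6
E[Y] = -4 * 6 + 5 = -19

-19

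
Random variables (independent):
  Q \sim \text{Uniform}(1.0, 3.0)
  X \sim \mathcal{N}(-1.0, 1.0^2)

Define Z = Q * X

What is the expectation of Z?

For independent RVs: E[XY] = E[X]*E[Y]
E[Q] = 2
E[X] = -1
E[Z] = 2 * (-1) = -2

-2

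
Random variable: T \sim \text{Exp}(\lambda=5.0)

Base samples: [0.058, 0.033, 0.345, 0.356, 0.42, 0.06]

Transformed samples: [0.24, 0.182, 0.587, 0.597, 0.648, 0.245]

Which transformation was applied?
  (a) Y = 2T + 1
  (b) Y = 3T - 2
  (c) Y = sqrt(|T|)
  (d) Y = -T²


Checking option (c) Y = sqrt(|T|):
  T = 0.058 -> Y = 0.24 ✓
  T = 0.033 -> Y = 0.182 ✓
  T = 0.345 -> Y = 0.587 ✓
All samples match this transformation.

(c) sqrt(|T|)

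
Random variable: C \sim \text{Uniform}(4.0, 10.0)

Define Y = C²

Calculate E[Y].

E[C²] = Var(C) + (E[C])² = 3 + 49 = 52

52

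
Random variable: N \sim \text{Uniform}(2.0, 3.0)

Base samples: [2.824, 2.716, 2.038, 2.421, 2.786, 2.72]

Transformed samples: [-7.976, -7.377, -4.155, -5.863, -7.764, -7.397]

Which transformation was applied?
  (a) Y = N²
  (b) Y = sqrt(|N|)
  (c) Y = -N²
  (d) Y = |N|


Checking option (c) Y = -N²:
  N = 2.824 -> Y = -7.976 ✓
  N = 2.716 -> Y = -7.377 ✓
  N = 2.038 -> Y = -4.155 ✓
All samples match this transformation.

(c) -N²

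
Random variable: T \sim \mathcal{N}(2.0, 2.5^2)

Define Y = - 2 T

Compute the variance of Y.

For Y = aT + b: Var(Y) = a² * Var(T)
Var(T) = 2.5^2 = 6.25
Var(Y) = (-2)² * 6.25 = 4 * 6.25 = 25

25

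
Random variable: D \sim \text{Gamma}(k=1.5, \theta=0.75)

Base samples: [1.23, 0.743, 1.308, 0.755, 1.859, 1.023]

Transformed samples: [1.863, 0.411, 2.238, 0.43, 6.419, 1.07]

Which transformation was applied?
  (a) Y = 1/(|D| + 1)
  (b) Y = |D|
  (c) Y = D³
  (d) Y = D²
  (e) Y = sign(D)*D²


Checking option (c) Y = D³:
  D = 1.23 -> Y = 1.863 ✓
  D = 0.743 -> Y = 0.411 ✓
  D = 1.308 -> Y = 2.238 ✓
All samples match this transformation.

(c) D³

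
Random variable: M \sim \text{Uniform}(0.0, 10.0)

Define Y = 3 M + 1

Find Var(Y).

For Y = aM + b: Var(Y) = a² * Var(M)
Var(M) = (10 - 0)^2/12 = 8.3333333
Var(Y) = 3² * 8.3333333 = 9 * 8.3333333 = 75

75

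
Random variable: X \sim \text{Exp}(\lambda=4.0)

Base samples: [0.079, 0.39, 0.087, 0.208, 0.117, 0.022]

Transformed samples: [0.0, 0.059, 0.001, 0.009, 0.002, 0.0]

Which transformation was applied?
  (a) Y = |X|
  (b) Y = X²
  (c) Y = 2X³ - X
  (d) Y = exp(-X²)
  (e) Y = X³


Checking option (e) Y = X³:
  X = 0.079 -> Y = 0.0 ✓
  X = 0.39 -> Y = 0.059 ✓
  X = 0.087 -> Y = 0.001 ✓
All samples match this transformation.

(e) X³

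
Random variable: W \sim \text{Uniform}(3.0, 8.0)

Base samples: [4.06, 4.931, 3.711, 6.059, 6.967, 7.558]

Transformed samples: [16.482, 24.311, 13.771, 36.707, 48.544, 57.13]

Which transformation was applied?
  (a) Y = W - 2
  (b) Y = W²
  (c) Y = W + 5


Checking option (b) Y = W²:
  W = 4.06 -> Y = 16.482 ✓
  W = 4.931 -> Y = 24.311 ✓
  W = 3.711 -> Y = 13.771 ✓
All samples match this transformation.

(b) W²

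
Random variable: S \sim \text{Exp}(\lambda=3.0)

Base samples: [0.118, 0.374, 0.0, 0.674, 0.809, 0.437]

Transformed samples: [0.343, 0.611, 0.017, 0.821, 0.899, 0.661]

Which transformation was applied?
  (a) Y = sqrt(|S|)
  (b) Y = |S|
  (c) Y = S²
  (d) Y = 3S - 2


Checking option (a) Y = sqrt(|S|):
  S = 0.118 -> Y = 0.343 ✓
  S = 0.374 -> Y = 0.611 ✓
  S = 0.0 -> Y = 0.017 ✓
All samples match this transformation.

(a) sqrt(|S|)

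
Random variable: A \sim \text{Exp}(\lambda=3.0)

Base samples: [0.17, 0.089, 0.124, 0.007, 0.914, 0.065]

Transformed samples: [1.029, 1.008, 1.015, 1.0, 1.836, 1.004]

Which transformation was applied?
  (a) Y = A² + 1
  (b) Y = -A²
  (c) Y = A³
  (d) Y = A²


Checking option (a) Y = A² + 1:
  A = 0.17 -> Y = 1.029 ✓
  A = 0.089 -> Y = 1.008 ✓
  A = 0.124 -> Y = 1.015 ✓
All samples match this transformation.

(a) A² + 1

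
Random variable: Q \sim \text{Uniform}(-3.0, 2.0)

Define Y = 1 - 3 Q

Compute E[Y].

For Y = -3Q + 1:
E[Y] = -3 * E[Q] + 1
E[Q] = (-3 + 2)/2 = -0.5
E[Y] = -3 * (-0.5) + 1 = 2.5

2.5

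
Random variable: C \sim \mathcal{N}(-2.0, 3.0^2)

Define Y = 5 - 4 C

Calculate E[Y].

For Y = -4C + 5:
E[Y] = -4 * E[C] + 5
E[C] = -2.0 = -2
E[Y] = -4 * (-2) + 5 = 13

13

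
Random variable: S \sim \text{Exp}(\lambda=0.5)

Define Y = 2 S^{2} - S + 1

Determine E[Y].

E[Y] = 2*E[S²] - 1*E[S] + 1
E[S] = 2
E[S²] = Var(S) + (E[S])² = 4 + 4 = 8
E[Y] = 2*8 - 1*2 + 1 = 15

15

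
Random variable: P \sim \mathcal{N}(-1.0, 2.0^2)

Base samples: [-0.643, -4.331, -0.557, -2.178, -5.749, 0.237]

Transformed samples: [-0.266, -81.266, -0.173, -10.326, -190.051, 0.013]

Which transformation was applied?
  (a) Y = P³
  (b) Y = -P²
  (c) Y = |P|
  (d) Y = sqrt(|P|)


Checking option (a) Y = P³:
  P = -0.643 -> Y = -0.266 ✓
  P = -4.331 -> Y = -81.266 ✓
  P = -0.557 -> Y = -0.173 ✓
All samples match this transformation.

(a) P³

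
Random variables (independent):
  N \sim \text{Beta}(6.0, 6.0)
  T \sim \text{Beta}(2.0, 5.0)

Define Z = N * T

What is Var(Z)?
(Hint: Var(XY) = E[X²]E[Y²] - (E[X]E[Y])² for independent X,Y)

Var(XY) = E[X²]E[Y²] - (E[X]E[Y])²
E[N] = 0.5, Var(N) = 0.019230769
E[T] = 0.28571429, Var(T) = 0.025510204
E[N²] = 0.019230769 + 0.5² = 0.26923077
E[T²] = 0.025510204 + 0.28571429² = 0.10714286
Var(Z) = 0.26923077*0.10714286 - (0.5*0.28571429)²
= 0.028846154 - 0.020408163 = 0.0084379906

0.0084379906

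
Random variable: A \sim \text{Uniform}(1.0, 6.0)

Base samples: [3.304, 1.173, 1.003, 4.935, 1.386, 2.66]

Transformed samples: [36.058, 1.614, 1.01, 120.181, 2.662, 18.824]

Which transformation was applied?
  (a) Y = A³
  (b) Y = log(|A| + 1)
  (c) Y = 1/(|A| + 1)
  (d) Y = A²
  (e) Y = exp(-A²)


Checking option (a) Y = A³:
  A = 3.304 -> Y = 36.058 ✓
  A = 1.173 -> Y = 1.614 ✓
  A = 1.003 -> Y = 1.01 ✓
All samples match this transformation.

(a) A³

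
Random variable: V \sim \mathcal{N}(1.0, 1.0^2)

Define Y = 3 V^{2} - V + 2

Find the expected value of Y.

E[Y] = 3*E[V²] - 1*E[V] + 2
E[V] = 1
E[V²] = Var(V) + (E[V])² = 1 + 1 = 2
E[Y] = 3*2 - 1*1 + 2 = 7

7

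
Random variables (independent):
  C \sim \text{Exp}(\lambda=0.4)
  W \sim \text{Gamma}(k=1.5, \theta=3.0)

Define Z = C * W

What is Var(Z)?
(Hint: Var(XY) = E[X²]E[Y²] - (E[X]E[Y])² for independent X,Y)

Var(XY) = E[X²]E[Y²] - (E[X]E[Y])²
E[C] = 2.5, Var(C) = 6.25
E[W] = 4.5, Var(W) = 13.5
E[C²] = 6.25 + 2.5² = 12.5
E[W²] = 13.5 + 4.5² = 33.75
Var(Z) = 12.5*33.75 - (2.5*4.5)²
= 421.875 - 126.5625 = 295.3125

295.3125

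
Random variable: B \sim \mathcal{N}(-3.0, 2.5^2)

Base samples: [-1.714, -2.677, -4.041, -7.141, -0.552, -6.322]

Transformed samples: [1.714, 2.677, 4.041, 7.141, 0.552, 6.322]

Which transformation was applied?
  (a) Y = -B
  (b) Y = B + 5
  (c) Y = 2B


Checking option (a) Y = -B:
  B = -1.714 -> Y = 1.714 ✓
  B = -2.677 -> Y = 2.677 ✓
  B = -4.041 -> Y = 4.041 ✓
All samples match this transformation.

(a) -B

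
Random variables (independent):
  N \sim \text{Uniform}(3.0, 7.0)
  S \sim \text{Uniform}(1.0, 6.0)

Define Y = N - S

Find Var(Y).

For independent RVs: Var(aX + bY) = a²Var(X) + b²Var(Y)
Var(N) = 1.3333333
Var(S) = 2.0833333
Var(Y) = 1²*1.3333333 + (-1)²*2.0833333
= 1*1.3333333 + 1*2.0833333 = 3.4166667

3.4166667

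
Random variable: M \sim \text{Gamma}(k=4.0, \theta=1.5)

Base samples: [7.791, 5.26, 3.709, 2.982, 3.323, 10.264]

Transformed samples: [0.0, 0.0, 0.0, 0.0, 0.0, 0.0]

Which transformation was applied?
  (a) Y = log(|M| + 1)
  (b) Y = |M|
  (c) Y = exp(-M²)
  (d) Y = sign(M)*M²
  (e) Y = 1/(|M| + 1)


Checking option (c) Y = exp(-M²):
  M = 7.791 -> Y = 0.0 ✓
  M = 5.26 -> Y = 0.0 ✓
  M = 3.709 -> Y = 0.0 ✓
All samples match this transformation.

(c) exp(-M²)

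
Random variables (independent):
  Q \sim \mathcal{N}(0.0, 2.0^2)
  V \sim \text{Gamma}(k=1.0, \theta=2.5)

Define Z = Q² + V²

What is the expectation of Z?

E[Z] = E[Q²] + E[V²]
E[Q²] = Var(Q) + E[Q]² = 4 + 0 = 4
E[V²] = Var(V) + E[V]² = 6.25 + 6.25 = 12.5
E[Z] = 4 + 12.5 = 16.5

16.5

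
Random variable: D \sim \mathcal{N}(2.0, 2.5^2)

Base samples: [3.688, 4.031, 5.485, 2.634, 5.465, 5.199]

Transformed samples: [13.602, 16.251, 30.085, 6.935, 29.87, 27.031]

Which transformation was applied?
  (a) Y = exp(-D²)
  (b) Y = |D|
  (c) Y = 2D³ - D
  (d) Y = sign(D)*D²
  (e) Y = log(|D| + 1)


Checking option (d) Y = sign(D)*D²:
  D = 3.688 -> Y = 13.602 ✓
  D = 4.031 -> Y = 16.251 ✓
  D = 5.485 -> Y = 30.085 ✓
All samples match this transformation.

(d) sign(D)*D²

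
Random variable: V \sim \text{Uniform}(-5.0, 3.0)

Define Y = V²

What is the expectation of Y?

E[V²] = Var(V) + (E[V])² = 5.3333333 + 1 = 6.3333333

6.3333333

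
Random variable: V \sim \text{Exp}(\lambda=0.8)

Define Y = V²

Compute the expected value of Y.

E[V²] = Var(V) + (E[V])² = 1.5625 + 1.5625 = 3.125

3.125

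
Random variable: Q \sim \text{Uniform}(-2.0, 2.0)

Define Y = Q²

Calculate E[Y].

E[Q²] = Var(Q) + (E[Q])² = 1.3333333 + 0 = 1.3333333

1.3333333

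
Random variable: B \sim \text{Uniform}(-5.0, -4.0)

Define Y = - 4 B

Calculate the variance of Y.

For Y = aB + b: Var(Y) = a² * Var(B)
Var(B) = (-4 + 5)^2/12 = 0.083333333
Var(Y) = (-4)² * 0.083333333 = 16 * 0.083333333 = 1.3333333

1.3333333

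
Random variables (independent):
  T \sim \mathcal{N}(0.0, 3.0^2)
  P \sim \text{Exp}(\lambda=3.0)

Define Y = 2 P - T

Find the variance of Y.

For independent RVs: Var(aX + bY) = a²Var(X) + b²Var(Y)
Var(T) = 9
Var(P) = 0.11111111
Var(Y) = (-1)²*9 + 2²*0.11111111
= 1*9 + 4*0.11111111 = 9.4444444

9.4444444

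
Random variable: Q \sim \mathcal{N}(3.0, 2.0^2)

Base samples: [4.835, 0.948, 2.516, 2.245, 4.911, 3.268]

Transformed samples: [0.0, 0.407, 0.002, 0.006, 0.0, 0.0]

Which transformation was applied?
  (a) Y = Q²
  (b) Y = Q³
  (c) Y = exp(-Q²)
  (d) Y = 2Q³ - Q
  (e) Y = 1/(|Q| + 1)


Checking option (c) Y = exp(-Q²):
  Q = 4.835 -> Y = 0.0 ✓
  Q = 0.948 -> Y = 0.407 ✓
  Q = 2.516 -> Y = 0.002 ✓
All samples match this transformation.

(c) exp(-Q²)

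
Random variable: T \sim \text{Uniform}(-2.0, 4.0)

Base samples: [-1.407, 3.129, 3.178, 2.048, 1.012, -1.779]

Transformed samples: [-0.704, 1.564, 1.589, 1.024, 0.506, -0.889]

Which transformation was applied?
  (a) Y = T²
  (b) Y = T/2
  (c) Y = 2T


Checking option (b) Y = T/2:
  T = -1.407 -> Y = -0.704 ✓
  T = 3.129 -> Y = 1.564 ✓
  T = 3.178 -> Y = 1.589 ✓
All samples match this transformation.

(b) T/2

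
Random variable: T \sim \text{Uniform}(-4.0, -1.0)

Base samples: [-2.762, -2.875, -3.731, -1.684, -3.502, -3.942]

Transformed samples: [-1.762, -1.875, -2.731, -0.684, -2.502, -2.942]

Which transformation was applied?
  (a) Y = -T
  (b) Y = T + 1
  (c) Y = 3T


Checking option (b) Y = T + 1:
  T = -2.762 -> Y = -1.762 ✓
  T = -2.875 -> Y = -1.875 ✓
  T = -3.731 -> Y = -2.731 ✓
All samples match this transformation.

(b) T + 1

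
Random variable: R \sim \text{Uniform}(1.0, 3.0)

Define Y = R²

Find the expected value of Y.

Using E[X²] = Var(X) + (E[X])²:
E[R] = 2
Var(R) = (3 - 1)^2/12 = 0.33333333
E[R²] = 0.33333333 + 2² = 0.33333333 + 4 = 4.3333333

4.3333333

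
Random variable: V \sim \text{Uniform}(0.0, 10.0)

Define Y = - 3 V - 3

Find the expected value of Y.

For Y = -3V - 3:
E[Y] = -3 * E[V] - 3
E[V] = (0 + 10)/2 = 5
E[Y] = -3 * 5 - 3 = -18

-18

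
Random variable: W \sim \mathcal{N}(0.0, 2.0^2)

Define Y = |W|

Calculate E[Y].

For X ~ N(0, 2.0²), E[|X|] = sigma * sqrt(2/pi)
= 2.0 * sqrt(2/pi) = 1.5957691

1.5957691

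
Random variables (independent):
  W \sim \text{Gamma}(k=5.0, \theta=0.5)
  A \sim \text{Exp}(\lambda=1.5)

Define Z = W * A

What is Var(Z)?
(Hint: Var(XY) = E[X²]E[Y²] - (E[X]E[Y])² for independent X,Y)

Var(XY) = E[X²]E[Y²] - (E[X]E[Y])²
E[W] = 2.5, Var(W) = 1.25
E[A] = 0.66666667, Var(A) = 0.44444444
E[W²] = 1.25 + 2.5² = 7.5
E[A²] = 0.44444444 + 0.66666667² = 0.88888889
Var(Z) = 7.5*0.88888889 - (2.5*0.66666667)²
= 6.6666667 - 2.7777778 = 3.8888889

3.8888889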